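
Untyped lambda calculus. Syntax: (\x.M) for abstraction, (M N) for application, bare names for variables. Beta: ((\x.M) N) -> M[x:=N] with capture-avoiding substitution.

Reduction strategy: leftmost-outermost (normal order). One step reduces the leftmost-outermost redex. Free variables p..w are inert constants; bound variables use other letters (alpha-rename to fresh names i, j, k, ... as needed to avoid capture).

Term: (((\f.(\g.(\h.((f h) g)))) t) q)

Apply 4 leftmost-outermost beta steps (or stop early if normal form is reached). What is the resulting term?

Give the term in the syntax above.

Answer: (\h.((t h) q))

Derivation:
Step 0: (((\f.(\g.(\h.((f h) g)))) t) q)
Step 1: ((\g.(\h.((t h) g))) q)
Step 2: (\h.((t h) q))
Step 3: (normal form reached)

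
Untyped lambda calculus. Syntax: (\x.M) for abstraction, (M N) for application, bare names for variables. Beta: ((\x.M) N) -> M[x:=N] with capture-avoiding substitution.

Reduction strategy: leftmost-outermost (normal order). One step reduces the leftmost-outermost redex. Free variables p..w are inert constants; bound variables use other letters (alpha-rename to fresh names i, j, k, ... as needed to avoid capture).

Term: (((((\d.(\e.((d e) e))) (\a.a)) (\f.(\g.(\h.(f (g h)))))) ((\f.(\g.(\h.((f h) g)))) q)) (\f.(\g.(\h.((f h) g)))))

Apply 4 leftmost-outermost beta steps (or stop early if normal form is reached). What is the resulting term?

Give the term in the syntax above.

Step 0: (((((\d.(\e.((d e) e))) (\a.a)) (\f.(\g.(\h.(f (g h)))))) ((\f.(\g.(\h.((f h) g)))) q)) (\f.(\g.(\h.((f h) g)))))
Step 1: ((((\e.(((\a.a) e) e)) (\f.(\g.(\h.(f (g h)))))) ((\f.(\g.(\h.((f h) g)))) q)) (\f.(\g.(\h.((f h) g)))))
Step 2: (((((\a.a) (\f.(\g.(\h.(f (g h)))))) (\f.(\g.(\h.(f (g h)))))) ((\f.(\g.(\h.((f h) g)))) q)) (\f.(\g.(\h.((f h) g)))))
Step 3: ((((\f.(\g.(\h.(f (g h))))) (\f.(\g.(\h.(f (g h)))))) ((\f.(\g.(\h.((f h) g)))) q)) (\f.(\g.(\h.((f h) g)))))
Step 4: (((\g.(\h.((\f.(\g.(\h.(f (g h))))) (g h)))) ((\f.(\g.(\h.((f h) g)))) q)) (\f.(\g.(\h.((f h) g)))))

Answer: (((\g.(\h.((\f.(\g.(\h.(f (g h))))) (g h)))) ((\f.(\g.(\h.((f h) g)))) q)) (\f.(\g.(\h.((f h) g)))))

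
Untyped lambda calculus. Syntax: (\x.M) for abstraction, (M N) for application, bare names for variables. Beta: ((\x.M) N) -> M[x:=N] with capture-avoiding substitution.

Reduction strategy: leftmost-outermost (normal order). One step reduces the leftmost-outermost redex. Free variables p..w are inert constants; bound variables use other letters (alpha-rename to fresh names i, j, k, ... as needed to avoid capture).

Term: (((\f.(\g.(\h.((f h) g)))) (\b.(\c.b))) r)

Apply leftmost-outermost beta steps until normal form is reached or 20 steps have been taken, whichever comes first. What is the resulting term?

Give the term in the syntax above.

Step 0: (((\f.(\g.(\h.((f h) g)))) (\b.(\c.b))) r)
Step 1: ((\g.(\h.(((\b.(\c.b)) h) g))) r)
Step 2: (\h.(((\b.(\c.b)) h) r))
Step 3: (\h.((\c.h) r))
Step 4: (\h.h)

Answer: (\h.h)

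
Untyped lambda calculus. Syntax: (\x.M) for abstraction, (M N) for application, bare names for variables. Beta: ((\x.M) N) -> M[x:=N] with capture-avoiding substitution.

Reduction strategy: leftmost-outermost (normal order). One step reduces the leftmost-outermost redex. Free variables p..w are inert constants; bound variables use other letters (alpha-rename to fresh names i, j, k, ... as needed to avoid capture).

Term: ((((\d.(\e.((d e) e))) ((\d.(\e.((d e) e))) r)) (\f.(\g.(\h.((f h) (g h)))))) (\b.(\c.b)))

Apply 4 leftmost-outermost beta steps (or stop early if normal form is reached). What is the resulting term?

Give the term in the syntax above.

Answer: ((((r (\f.(\g.(\h.((f h) (g h)))))) (\f.(\g.(\h.((f h) (g h)))))) (\f.(\g.(\h.((f h) (g h)))))) (\b.(\c.b)))

Derivation:
Step 0: ((((\d.(\e.((d e) e))) ((\d.(\e.((d e) e))) r)) (\f.(\g.(\h.((f h) (g h)))))) (\b.(\c.b)))
Step 1: (((\e.((((\d.(\e.((d e) e))) r) e) e)) (\f.(\g.(\h.((f h) (g h)))))) (\b.(\c.b)))
Step 2: (((((\d.(\e.((d e) e))) r) (\f.(\g.(\h.((f h) (g h)))))) (\f.(\g.(\h.((f h) (g h)))))) (\b.(\c.b)))
Step 3: ((((\e.((r e) e)) (\f.(\g.(\h.((f h) (g h)))))) (\f.(\g.(\h.((f h) (g h)))))) (\b.(\c.b)))
Step 4: ((((r (\f.(\g.(\h.((f h) (g h)))))) (\f.(\g.(\h.((f h) (g h)))))) (\f.(\g.(\h.((f h) (g h)))))) (\b.(\c.b)))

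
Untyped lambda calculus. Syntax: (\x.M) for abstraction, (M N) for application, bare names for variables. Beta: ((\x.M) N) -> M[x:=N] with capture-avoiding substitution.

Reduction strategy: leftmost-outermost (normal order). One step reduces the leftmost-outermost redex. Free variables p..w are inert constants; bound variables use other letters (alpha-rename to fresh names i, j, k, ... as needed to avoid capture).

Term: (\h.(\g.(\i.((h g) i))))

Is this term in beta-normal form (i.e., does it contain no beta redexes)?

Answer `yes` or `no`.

Term: (\h.(\g.(\i.((h g) i))))
No beta redexes found.

Answer: yes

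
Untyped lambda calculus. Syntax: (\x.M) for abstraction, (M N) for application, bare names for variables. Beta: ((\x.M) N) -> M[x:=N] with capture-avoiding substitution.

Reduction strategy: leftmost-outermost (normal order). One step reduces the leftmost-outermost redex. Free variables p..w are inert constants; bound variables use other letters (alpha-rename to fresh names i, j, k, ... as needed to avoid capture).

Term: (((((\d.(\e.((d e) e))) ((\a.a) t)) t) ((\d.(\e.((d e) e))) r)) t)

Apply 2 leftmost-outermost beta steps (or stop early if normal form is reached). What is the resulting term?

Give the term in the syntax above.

Answer: ((((((\a.a) t) t) t) ((\d.(\e.((d e) e))) r)) t)

Derivation:
Step 0: (((((\d.(\e.((d e) e))) ((\a.a) t)) t) ((\d.(\e.((d e) e))) r)) t)
Step 1: ((((\e.((((\a.a) t) e) e)) t) ((\d.(\e.((d e) e))) r)) t)
Step 2: ((((((\a.a) t) t) t) ((\d.(\e.((d e) e))) r)) t)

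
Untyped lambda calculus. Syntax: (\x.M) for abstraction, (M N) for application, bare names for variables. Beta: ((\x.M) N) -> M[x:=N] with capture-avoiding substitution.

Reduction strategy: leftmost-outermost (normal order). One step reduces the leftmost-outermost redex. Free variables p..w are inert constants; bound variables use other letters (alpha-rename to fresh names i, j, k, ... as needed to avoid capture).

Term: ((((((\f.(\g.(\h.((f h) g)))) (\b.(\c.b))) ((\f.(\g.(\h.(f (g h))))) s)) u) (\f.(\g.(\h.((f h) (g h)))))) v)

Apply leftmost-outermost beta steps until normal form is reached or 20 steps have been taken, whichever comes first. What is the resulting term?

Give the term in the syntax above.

Step 0: ((((((\f.(\g.(\h.((f h) g)))) (\b.(\c.b))) ((\f.(\g.(\h.(f (g h))))) s)) u) (\f.(\g.(\h.((f h) (g h)))))) v)
Step 1: (((((\g.(\h.(((\b.(\c.b)) h) g))) ((\f.(\g.(\h.(f (g h))))) s)) u) (\f.(\g.(\h.((f h) (g h)))))) v)
Step 2: ((((\h.(((\b.(\c.b)) h) ((\f.(\g.(\h.(f (g h))))) s))) u) (\f.(\g.(\h.((f h) (g h)))))) v)
Step 3: (((((\b.(\c.b)) u) ((\f.(\g.(\h.(f (g h))))) s)) (\f.(\g.(\h.((f h) (g h)))))) v)
Step 4: ((((\c.u) ((\f.(\g.(\h.(f (g h))))) s)) (\f.(\g.(\h.((f h) (g h)))))) v)
Step 5: ((u (\f.(\g.(\h.((f h) (g h)))))) v)

Answer: ((u (\f.(\g.(\h.((f h) (g h)))))) v)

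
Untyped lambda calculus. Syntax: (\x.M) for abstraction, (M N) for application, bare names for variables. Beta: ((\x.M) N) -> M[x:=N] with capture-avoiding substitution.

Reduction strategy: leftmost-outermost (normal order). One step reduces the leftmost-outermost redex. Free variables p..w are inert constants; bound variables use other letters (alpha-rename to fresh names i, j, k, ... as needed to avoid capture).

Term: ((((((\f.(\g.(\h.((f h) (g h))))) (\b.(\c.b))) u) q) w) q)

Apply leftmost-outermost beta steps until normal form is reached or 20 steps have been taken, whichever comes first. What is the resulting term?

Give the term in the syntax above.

Step 0: ((((((\f.(\g.(\h.((f h) (g h))))) (\b.(\c.b))) u) q) w) q)
Step 1: (((((\g.(\h.(((\b.(\c.b)) h) (g h)))) u) q) w) q)
Step 2: ((((\h.(((\b.(\c.b)) h) (u h))) q) w) q)
Step 3: (((((\b.(\c.b)) q) (u q)) w) q)
Step 4: ((((\c.q) (u q)) w) q)
Step 5: ((q w) q)

Answer: ((q w) q)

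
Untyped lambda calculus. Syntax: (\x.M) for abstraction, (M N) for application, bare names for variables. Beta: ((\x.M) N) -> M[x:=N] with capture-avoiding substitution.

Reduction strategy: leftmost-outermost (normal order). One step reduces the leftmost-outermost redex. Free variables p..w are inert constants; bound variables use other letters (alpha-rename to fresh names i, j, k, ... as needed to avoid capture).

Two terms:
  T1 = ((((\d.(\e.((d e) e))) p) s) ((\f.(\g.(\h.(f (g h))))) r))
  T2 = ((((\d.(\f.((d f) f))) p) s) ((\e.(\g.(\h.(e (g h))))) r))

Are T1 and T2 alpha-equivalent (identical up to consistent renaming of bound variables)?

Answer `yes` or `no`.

Term 1: ((((\d.(\e.((d e) e))) p) s) ((\f.(\g.(\h.(f (g h))))) r))
Term 2: ((((\d.(\f.((d f) f))) p) s) ((\e.(\g.(\h.(e (g h))))) r))
Alpha-equivalence: compare structure up to binder renaming.
Result: True

Answer: yes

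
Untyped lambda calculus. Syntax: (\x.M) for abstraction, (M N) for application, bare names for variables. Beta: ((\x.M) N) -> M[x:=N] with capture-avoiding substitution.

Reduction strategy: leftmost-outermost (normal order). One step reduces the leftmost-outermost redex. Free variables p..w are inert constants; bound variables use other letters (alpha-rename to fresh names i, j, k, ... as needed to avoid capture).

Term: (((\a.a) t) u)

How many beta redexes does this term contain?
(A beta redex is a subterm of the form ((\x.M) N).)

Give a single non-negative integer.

Term: (((\a.a) t) u)
  Redex: ((\a.a) t)
Total redexes: 1

Answer: 1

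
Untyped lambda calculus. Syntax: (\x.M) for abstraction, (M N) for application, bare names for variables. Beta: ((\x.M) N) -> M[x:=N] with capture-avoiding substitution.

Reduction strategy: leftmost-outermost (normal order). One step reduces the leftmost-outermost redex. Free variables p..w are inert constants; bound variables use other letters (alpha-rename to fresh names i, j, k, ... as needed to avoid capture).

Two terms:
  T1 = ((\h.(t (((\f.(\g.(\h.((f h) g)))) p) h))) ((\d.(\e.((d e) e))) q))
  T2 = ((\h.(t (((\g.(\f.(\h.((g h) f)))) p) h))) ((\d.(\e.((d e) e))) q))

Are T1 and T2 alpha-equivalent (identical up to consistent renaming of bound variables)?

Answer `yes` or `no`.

Answer: yes

Derivation:
Term 1: ((\h.(t (((\f.(\g.(\h.((f h) g)))) p) h))) ((\d.(\e.((d e) e))) q))
Term 2: ((\h.(t (((\g.(\f.(\h.((g h) f)))) p) h))) ((\d.(\e.((d e) e))) q))
Alpha-equivalence: compare structure up to binder renaming.
Result: True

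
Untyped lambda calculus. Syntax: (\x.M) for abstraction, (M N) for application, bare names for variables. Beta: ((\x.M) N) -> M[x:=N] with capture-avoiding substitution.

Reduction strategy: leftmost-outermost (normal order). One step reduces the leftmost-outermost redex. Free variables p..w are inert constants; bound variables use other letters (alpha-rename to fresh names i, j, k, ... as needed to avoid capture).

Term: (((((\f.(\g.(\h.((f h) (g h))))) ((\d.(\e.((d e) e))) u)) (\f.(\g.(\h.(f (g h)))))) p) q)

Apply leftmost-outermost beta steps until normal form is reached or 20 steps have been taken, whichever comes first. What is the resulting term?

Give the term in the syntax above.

Answer: ((((u p) p) (\g.(\h.(p (g h))))) q)

Derivation:
Step 0: (((((\f.(\g.(\h.((f h) (g h))))) ((\d.(\e.((d e) e))) u)) (\f.(\g.(\h.(f (g h)))))) p) q)
Step 1: ((((\g.(\h.((((\d.(\e.((d e) e))) u) h) (g h)))) (\f.(\g.(\h.(f (g h)))))) p) q)
Step 2: (((\h.((((\d.(\e.((d e) e))) u) h) ((\f.(\g.(\h.(f (g h))))) h))) p) q)
Step 3: (((((\d.(\e.((d e) e))) u) p) ((\f.(\g.(\h.(f (g h))))) p)) q)
Step 4: ((((\e.((u e) e)) p) ((\f.(\g.(\h.(f (g h))))) p)) q)
Step 5: ((((u p) p) ((\f.(\g.(\h.(f (g h))))) p)) q)
Step 6: ((((u p) p) (\g.(\h.(p (g h))))) q)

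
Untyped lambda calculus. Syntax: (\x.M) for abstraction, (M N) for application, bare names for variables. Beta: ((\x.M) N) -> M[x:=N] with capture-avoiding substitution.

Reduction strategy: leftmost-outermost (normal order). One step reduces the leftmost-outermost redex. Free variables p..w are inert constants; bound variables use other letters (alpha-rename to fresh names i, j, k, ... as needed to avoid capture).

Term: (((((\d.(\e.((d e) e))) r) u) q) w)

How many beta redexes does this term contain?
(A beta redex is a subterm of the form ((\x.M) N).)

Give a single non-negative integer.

Term: (((((\d.(\e.((d e) e))) r) u) q) w)
  Redex: ((\d.(\e.((d e) e))) r)
Total redexes: 1

Answer: 1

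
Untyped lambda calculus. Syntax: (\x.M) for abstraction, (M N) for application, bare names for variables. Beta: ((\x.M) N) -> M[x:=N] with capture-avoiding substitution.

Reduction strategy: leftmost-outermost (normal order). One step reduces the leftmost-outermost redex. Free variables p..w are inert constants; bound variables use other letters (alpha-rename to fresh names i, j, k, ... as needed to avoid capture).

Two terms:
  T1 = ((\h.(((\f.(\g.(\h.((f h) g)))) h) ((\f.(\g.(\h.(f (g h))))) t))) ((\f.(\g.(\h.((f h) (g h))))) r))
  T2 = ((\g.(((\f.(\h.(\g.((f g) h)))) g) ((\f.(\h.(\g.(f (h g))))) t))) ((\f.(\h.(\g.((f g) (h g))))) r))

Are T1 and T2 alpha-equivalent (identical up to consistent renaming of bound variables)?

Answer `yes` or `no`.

Term 1: ((\h.(((\f.(\g.(\h.((f h) g)))) h) ((\f.(\g.(\h.(f (g h))))) t))) ((\f.(\g.(\h.((f h) (g h))))) r))
Term 2: ((\g.(((\f.(\h.(\g.((f g) h)))) g) ((\f.(\h.(\g.(f (h g))))) t))) ((\f.(\h.(\g.((f g) (h g))))) r))
Alpha-equivalence: compare structure up to binder renaming.
Result: True

Answer: yes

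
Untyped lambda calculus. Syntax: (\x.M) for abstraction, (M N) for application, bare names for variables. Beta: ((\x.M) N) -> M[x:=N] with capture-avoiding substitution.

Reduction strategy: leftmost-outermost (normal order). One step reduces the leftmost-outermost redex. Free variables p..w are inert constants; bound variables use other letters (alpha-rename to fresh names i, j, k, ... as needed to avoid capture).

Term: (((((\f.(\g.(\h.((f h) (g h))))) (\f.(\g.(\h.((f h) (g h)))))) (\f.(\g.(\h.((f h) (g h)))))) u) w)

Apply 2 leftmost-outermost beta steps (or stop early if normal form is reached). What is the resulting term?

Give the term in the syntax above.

Answer: (((\h.(((\f.(\g.(\h.((f h) (g h))))) h) ((\f.(\g.(\h.((f h) (g h))))) h))) u) w)

Derivation:
Step 0: (((((\f.(\g.(\h.((f h) (g h))))) (\f.(\g.(\h.((f h) (g h)))))) (\f.(\g.(\h.((f h) (g h)))))) u) w)
Step 1: ((((\g.(\h.(((\f.(\g.(\h.((f h) (g h))))) h) (g h)))) (\f.(\g.(\h.((f h) (g h)))))) u) w)
Step 2: (((\h.(((\f.(\g.(\h.((f h) (g h))))) h) ((\f.(\g.(\h.((f h) (g h))))) h))) u) w)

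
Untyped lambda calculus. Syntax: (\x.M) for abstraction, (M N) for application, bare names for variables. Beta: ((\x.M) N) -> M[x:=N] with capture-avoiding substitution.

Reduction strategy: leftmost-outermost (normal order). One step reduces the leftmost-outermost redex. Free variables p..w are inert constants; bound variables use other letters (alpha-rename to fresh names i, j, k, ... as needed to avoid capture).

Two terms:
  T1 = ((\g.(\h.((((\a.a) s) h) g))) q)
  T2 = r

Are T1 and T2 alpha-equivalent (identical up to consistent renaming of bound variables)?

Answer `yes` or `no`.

Answer: no

Derivation:
Term 1: ((\g.(\h.((((\a.a) s) h) g))) q)
Term 2: r
Alpha-equivalence: compare structure up to binder renaming.
Result: False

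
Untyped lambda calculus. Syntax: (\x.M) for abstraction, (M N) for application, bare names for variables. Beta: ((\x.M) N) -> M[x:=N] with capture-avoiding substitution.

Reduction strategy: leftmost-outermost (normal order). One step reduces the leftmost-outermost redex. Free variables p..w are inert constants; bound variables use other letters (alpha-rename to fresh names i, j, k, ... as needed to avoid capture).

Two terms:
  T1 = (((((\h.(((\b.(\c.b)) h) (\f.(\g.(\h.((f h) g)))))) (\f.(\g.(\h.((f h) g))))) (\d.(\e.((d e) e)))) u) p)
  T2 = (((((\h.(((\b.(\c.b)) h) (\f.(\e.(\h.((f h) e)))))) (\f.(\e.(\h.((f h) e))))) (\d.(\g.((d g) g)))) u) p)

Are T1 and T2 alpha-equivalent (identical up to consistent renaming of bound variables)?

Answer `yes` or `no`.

Answer: yes

Derivation:
Term 1: (((((\h.(((\b.(\c.b)) h) (\f.(\g.(\h.((f h) g)))))) (\f.(\g.(\h.((f h) g))))) (\d.(\e.((d e) e)))) u) p)
Term 2: (((((\h.(((\b.(\c.b)) h) (\f.(\e.(\h.((f h) e)))))) (\f.(\e.(\h.((f h) e))))) (\d.(\g.((d g) g)))) u) p)
Alpha-equivalence: compare structure up to binder renaming.
Result: True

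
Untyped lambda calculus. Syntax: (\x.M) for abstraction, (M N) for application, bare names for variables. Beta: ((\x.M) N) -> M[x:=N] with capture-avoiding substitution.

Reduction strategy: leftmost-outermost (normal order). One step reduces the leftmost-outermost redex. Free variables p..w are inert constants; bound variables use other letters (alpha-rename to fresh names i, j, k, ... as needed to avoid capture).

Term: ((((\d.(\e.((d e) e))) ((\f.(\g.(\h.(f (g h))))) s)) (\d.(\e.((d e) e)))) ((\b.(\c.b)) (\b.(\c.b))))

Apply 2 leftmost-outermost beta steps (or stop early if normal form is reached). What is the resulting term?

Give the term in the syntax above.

Answer: (((((\f.(\g.(\h.(f (g h))))) s) (\d.(\e.((d e) e)))) (\d.(\e.((d e) e)))) ((\b.(\c.b)) (\b.(\c.b))))

Derivation:
Step 0: ((((\d.(\e.((d e) e))) ((\f.(\g.(\h.(f (g h))))) s)) (\d.(\e.((d e) e)))) ((\b.(\c.b)) (\b.(\c.b))))
Step 1: (((\e.((((\f.(\g.(\h.(f (g h))))) s) e) e)) (\d.(\e.((d e) e)))) ((\b.(\c.b)) (\b.(\c.b))))
Step 2: (((((\f.(\g.(\h.(f (g h))))) s) (\d.(\e.((d e) e)))) (\d.(\e.((d e) e)))) ((\b.(\c.b)) (\b.(\c.b))))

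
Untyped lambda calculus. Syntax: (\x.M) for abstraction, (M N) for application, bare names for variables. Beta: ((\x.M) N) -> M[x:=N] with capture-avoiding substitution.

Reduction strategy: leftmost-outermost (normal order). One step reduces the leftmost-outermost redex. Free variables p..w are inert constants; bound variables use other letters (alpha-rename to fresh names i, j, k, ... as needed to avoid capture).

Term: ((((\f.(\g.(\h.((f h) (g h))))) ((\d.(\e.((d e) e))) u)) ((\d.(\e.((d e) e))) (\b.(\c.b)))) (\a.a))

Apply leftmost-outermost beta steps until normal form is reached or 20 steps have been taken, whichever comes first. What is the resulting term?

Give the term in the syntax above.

Step 0: ((((\f.(\g.(\h.((f h) (g h))))) ((\d.(\e.((d e) e))) u)) ((\d.(\e.((d e) e))) (\b.(\c.b)))) (\a.a))
Step 1: (((\g.(\h.((((\d.(\e.((d e) e))) u) h) (g h)))) ((\d.(\e.((d e) e))) (\b.(\c.b)))) (\a.a))
Step 2: ((\h.((((\d.(\e.((d e) e))) u) h) (((\d.(\e.((d e) e))) (\b.(\c.b))) h))) (\a.a))
Step 3: ((((\d.(\e.((d e) e))) u) (\a.a)) (((\d.(\e.((d e) e))) (\b.(\c.b))) (\a.a)))
Step 4: (((\e.((u e) e)) (\a.a)) (((\d.(\e.((d e) e))) (\b.(\c.b))) (\a.a)))
Step 5: (((u (\a.a)) (\a.a)) (((\d.(\e.((d e) e))) (\b.(\c.b))) (\a.a)))
Step 6: (((u (\a.a)) (\a.a)) ((\e.(((\b.(\c.b)) e) e)) (\a.a)))
Step 7: (((u (\a.a)) (\a.a)) (((\b.(\c.b)) (\a.a)) (\a.a)))
Step 8: (((u (\a.a)) (\a.a)) ((\c.(\a.a)) (\a.a)))
Step 9: (((u (\a.a)) (\a.a)) (\a.a))

Answer: (((u (\a.a)) (\a.a)) (\a.a))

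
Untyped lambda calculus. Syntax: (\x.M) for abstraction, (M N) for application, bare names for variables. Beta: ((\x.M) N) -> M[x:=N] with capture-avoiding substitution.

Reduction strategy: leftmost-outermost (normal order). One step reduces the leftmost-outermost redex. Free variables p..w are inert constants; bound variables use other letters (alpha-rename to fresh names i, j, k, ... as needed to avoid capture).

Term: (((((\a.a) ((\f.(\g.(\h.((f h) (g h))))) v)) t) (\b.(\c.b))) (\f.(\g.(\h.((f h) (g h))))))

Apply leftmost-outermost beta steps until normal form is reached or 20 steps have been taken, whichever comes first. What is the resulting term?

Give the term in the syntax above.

Answer: (((v (\b.(\c.b))) (t (\b.(\c.b)))) (\f.(\g.(\h.((f h) (g h))))))

Derivation:
Step 0: (((((\a.a) ((\f.(\g.(\h.((f h) (g h))))) v)) t) (\b.(\c.b))) (\f.(\g.(\h.((f h) (g h))))))
Step 1: (((((\f.(\g.(\h.((f h) (g h))))) v) t) (\b.(\c.b))) (\f.(\g.(\h.((f h) (g h))))))
Step 2: ((((\g.(\h.((v h) (g h)))) t) (\b.(\c.b))) (\f.(\g.(\h.((f h) (g h))))))
Step 3: (((\h.((v h) (t h))) (\b.(\c.b))) (\f.(\g.(\h.((f h) (g h))))))
Step 4: (((v (\b.(\c.b))) (t (\b.(\c.b)))) (\f.(\g.(\h.((f h) (g h))))))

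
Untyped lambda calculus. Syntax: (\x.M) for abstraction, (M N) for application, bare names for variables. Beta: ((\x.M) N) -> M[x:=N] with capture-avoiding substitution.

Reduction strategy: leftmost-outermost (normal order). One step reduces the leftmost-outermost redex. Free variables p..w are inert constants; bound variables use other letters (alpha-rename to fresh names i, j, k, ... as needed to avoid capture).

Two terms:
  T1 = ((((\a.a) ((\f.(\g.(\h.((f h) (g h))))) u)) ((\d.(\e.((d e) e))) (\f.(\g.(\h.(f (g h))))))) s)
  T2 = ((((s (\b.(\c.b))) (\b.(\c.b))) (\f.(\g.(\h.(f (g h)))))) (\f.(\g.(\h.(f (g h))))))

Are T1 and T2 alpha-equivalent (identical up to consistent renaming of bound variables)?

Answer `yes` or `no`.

Term 1: ((((\a.a) ((\f.(\g.(\h.((f h) (g h))))) u)) ((\d.(\e.((d e) e))) (\f.(\g.(\h.(f (g h))))))) s)
Term 2: ((((s (\b.(\c.b))) (\b.(\c.b))) (\f.(\g.(\h.(f (g h)))))) (\f.(\g.(\h.(f (g h))))))
Alpha-equivalence: compare structure up to binder renaming.
Result: False

Answer: no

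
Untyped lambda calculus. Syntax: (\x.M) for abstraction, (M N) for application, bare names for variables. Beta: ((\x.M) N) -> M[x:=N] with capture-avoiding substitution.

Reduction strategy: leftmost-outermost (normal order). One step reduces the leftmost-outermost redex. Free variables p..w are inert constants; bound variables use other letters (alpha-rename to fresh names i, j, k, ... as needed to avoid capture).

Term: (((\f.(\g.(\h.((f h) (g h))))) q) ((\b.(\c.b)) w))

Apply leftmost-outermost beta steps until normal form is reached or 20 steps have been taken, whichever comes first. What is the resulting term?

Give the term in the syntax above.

Answer: (\h.((q h) w))

Derivation:
Step 0: (((\f.(\g.(\h.((f h) (g h))))) q) ((\b.(\c.b)) w))
Step 1: ((\g.(\h.((q h) (g h)))) ((\b.(\c.b)) w))
Step 2: (\h.((q h) (((\b.(\c.b)) w) h)))
Step 3: (\h.((q h) ((\c.w) h)))
Step 4: (\h.((q h) w))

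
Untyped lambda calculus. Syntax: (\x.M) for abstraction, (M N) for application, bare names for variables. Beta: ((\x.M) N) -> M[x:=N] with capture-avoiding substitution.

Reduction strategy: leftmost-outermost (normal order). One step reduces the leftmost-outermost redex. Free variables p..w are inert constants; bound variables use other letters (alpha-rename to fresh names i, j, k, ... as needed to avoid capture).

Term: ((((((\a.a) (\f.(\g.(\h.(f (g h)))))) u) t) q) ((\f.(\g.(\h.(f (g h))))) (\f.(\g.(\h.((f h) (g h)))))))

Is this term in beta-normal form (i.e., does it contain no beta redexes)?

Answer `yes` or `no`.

Term: ((((((\a.a) (\f.(\g.(\h.(f (g h)))))) u) t) q) ((\f.(\g.(\h.(f (g h))))) (\f.(\g.(\h.((f h) (g h)))))))
Found 2 beta redex(es).

Answer: no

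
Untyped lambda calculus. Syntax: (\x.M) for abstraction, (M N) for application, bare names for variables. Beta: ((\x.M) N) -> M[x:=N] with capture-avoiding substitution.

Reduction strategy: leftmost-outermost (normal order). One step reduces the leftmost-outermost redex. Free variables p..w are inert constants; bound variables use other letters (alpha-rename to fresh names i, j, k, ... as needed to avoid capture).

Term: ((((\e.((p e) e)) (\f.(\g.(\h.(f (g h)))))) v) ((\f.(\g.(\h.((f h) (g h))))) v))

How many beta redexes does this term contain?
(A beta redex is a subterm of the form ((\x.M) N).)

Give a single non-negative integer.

Term: ((((\e.((p e) e)) (\f.(\g.(\h.(f (g h)))))) v) ((\f.(\g.(\h.((f h) (g h))))) v))
  Redex: ((\e.((p e) e)) (\f.(\g.(\h.(f (g h))))))
  Redex: ((\f.(\g.(\h.((f h) (g h))))) v)
Total redexes: 2

Answer: 2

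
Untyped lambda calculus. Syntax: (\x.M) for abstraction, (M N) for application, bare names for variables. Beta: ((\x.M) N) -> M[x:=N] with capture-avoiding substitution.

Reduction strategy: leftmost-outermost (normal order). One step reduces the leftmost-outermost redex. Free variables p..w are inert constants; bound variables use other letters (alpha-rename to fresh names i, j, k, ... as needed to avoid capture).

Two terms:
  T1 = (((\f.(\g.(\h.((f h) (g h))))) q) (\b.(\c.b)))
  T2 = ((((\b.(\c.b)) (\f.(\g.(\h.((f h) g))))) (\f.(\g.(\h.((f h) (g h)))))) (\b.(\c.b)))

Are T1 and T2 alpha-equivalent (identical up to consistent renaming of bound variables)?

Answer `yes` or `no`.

Answer: no

Derivation:
Term 1: (((\f.(\g.(\h.((f h) (g h))))) q) (\b.(\c.b)))
Term 2: ((((\b.(\c.b)) (\f.(\g.(\h.((f h) g))))) (\f.(\g.(\h.((f h) (g h)))))) (\b.(\c.b)))
Alpha-equivalence: compare structure up to binder renaming.
Result: False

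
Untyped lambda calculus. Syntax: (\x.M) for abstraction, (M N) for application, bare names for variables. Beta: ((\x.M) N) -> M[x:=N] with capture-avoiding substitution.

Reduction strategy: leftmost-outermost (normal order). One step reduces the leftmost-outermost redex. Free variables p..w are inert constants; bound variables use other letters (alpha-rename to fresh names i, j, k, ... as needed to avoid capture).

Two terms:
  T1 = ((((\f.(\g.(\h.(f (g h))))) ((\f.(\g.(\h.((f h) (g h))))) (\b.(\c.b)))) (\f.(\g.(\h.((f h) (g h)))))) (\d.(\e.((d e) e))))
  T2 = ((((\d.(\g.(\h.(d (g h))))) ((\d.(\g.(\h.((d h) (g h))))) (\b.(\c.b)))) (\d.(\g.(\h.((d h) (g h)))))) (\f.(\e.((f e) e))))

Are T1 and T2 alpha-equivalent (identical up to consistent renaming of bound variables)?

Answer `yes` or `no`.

Answer: yes

Derivation:
Term 1: ((((\f.(\g.(\h.(f (g h))))) ((\f.(\g.(\h.((f h) (g h))))) (\b.(\c.b)))) (\f.(\g.(\h.((f h) (g h)))))) (\d.(\e.((d e) e))))
Term 2: ((((\d.(\g.(\h.(d (g h))))) ((\d.(\g.(\h.((d h) (g h))))) (\b.(\c.b)))) (\d.(\g.(\h.((d h) (g h)))))) (\f.(\e.((f e) e))))
Alpha-equivalence: compare structure up to binder renaming.
Result: True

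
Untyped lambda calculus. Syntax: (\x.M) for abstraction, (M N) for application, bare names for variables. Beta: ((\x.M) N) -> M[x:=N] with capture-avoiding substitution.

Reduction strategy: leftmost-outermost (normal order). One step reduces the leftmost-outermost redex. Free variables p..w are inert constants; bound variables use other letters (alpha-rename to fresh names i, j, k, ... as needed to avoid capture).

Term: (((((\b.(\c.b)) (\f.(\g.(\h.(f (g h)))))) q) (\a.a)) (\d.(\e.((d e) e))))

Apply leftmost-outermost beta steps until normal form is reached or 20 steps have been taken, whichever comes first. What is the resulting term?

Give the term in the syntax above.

Answer: (\h.(\e.((h e) e)))

Derivation:
Step 0: (((((\b.(\c.b)) (\f.(\g.(\h.(f (g h)))))) q) (\a.a)) (\d.(\e.((d e) e))))
Step 1: ((((\c.(\f.(\g.(\h.(f (g h)))))) q) (\a.a)) (\d.(\e.((d e) e))))
Step 2: (((\f.(\g.(\h.(f (g h))))) (\a.a)) (\d.(\e.((d e) e))))
Step 3: ((\g.(\h.((\a.a) (g h)))) (\d.(\e.((d e) e))))
Step 4: (\h.((\a.a) ((\d.(\e.((d e) e))) h)))
Step 5: (\h.((\d.(\e.((d e) e))) h))
Step 6: (\h.(\e.((h e) e)))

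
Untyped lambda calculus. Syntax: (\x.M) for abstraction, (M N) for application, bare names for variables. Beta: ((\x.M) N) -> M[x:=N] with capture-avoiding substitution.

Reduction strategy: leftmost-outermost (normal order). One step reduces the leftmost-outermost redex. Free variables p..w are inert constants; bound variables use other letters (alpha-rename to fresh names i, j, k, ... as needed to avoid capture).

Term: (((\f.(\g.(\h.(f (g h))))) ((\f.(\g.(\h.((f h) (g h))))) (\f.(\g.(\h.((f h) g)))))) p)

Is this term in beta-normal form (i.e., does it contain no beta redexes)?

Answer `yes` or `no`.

Answer: no

Derivation:
Term: (((\f.(\g.(\h.(f (g h))))) ((\f.(\g.(\h.((f h) (g h))))) (\f.(\g.(\h.((f h) g)))))) p)
Found 2 beta redex(es).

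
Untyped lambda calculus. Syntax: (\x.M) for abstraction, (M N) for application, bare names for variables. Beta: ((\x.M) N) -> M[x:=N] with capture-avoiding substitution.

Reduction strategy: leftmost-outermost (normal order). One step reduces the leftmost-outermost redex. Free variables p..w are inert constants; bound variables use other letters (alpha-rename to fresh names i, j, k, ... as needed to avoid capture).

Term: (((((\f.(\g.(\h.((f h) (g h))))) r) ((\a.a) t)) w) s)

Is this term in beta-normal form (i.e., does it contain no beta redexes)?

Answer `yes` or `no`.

Answer: no

Derivation:
Term: (((((\f.(\g.(\h.((f h) (g h))))) r) ((\a.a) t)) w) s)
Found 2 beta redex(es).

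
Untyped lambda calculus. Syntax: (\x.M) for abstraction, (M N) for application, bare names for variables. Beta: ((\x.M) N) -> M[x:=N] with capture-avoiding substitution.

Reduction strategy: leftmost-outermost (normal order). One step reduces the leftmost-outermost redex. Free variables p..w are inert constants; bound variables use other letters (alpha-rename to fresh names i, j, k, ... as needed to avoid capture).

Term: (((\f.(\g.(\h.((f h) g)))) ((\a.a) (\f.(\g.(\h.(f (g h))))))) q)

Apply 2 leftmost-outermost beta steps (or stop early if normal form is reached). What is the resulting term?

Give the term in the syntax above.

Step 0: (((\f.(\g.(\h.((f h) g)))) ((\a.a) (\f.(\g.(\h.(f (g h))))))) q)
Step 1: ((\g.(\h.((((\a.a) (\f.(\g.(\h.(f (g h)))))) h) g))) q)
Step 2: (\h.((((\a.a) (\f.(\g.(\h.(f (g h)))))) h) q))

Answer: (\h.((((\a.a) (\f.(\g.(\h.(f (g h)))))) h) q))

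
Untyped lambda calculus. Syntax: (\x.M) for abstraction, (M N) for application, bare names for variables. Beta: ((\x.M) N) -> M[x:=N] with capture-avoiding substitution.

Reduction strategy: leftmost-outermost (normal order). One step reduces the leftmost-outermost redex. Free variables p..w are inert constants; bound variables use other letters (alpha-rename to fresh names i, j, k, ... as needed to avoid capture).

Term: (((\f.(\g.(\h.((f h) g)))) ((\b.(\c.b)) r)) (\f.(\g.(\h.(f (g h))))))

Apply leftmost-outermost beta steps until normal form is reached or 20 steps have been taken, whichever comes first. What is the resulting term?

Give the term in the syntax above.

Step 0: (((\f.(\g.(\h.((f h) g)))) ((\b.(\c.b)) r)) (\f.(\g.(\h.(f (g h))))))
Step 1: ((\g.(\h.((((\b.(\c.b)) r) h) g))) (\f.(\g.(\h.(f (g h))))))
Step 2: (\h.((((\b.(\c.b)) r) h) (\f.(\g.(\h.(f (g h)))))))
Step 3: (\h.(((\c.r) h) (\f.(\g.(\h.(f (g h)))))))
Step 4: (\h.(r (\f.(\g.(\h.(f (g h)))))))

Answer: (\h.(r (\f.(\g.(\h.(f (g h)))))))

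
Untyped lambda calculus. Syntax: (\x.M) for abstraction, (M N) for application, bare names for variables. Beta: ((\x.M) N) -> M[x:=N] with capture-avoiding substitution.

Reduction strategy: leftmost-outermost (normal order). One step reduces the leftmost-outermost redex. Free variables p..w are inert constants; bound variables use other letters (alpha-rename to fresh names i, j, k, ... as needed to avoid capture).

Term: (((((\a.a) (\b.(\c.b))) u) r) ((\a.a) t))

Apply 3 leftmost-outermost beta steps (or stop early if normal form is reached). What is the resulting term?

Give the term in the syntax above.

Answer: (u ((\a.a) t))

Derivation:
Step 0: (((((\a.a) (\b.(\c.b))) u) r) ((\a.a) t))
Step 1: ((((\b.(\c.b)) u) r) ((\a.a) t))
Step 2: (((\c.u) r) ((\a.a) t))
Step 3: (u ((\a.a) t))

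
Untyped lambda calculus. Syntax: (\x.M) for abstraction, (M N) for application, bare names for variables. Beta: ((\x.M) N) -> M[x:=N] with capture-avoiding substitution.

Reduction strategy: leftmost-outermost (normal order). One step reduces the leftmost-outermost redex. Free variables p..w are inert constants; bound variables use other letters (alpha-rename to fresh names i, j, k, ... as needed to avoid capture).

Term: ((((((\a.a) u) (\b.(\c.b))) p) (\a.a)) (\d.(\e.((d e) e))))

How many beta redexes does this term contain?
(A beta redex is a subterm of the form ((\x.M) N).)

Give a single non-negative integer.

Term: ((((((\a.a) u) (\b.(\c.b))) p) (\a.a)) (\d.(\e.((d e) e))))
  Redex: ((\a.a) u)
Total redexes: 1

Answer: 1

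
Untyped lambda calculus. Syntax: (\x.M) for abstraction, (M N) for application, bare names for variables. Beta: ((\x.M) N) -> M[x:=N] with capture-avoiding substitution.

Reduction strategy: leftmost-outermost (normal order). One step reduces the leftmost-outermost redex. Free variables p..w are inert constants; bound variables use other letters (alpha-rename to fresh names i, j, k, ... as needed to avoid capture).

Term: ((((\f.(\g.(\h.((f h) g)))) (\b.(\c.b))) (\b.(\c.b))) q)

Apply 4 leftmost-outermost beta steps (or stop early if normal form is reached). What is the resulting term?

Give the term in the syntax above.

Answer: ((\c.q) (\b.(\c.b)))

Derivation:
Step 0: ((((\f.(\g.(\h.((f h) g)))) (\b.(\c.b))) (\b.(\c.b))) q)
Step 1: (((\g.(\h.(((\b.(\c.b)) h) g))) (\b.(\c.b))) q)
Step 2: ((\h.(((\b.(\c.b)) h) (\b.(\c.b)))) q)
Step 3: (((\b.(\c.b)) q) (\b.(\c.b)))
Step 4: ((\c.q) (\b.(\c.b)))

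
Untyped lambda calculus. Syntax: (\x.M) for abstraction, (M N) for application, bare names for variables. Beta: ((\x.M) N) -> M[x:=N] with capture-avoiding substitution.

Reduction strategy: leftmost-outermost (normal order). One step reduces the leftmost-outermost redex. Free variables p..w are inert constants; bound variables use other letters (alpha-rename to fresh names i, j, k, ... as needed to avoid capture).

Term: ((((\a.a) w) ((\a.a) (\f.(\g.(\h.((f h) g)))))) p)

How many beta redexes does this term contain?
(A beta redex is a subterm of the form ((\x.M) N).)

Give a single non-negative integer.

Term: ((((\a.a) w) ((\a.a) (\f.(\g.(\h.((f h) g)))))) p)
  Redex: ((\a.a) w)
  Redex: ((\a.a) (\f.(\g.(\h.((f h) g)))))
Total redexes: 2

Answer: 2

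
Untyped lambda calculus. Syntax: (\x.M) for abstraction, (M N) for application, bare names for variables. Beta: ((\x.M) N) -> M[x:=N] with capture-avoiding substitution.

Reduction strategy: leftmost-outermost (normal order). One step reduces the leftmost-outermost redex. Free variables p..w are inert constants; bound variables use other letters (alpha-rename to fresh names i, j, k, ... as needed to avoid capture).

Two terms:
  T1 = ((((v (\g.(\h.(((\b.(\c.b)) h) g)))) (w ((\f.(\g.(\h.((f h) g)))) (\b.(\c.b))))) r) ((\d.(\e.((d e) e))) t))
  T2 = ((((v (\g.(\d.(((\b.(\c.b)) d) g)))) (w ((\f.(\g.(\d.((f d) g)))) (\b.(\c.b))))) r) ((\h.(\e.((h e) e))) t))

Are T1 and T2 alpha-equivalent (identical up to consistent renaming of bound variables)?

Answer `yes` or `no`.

Answer: yes

Derivation:
Term 1: ((((v (\g.(\h.(((\b.(\c.b)) h) g)))) (w ((\f.(\g.(\h.((f h) g)))) (\b.(\c.b))))) r) ((\d.(\e.((d e) e))) t))
Term 2: ((((v (\g.(\d.(((\b.(\c.b)) d) g)))) (w ((\f.(\g.(\d.((f d) g)))) (\b.(\c.b))))) r) ((\h.(\e.((h e) e))) t))
Alpha-equivalence: compare structure up to binder renaming.
Result: True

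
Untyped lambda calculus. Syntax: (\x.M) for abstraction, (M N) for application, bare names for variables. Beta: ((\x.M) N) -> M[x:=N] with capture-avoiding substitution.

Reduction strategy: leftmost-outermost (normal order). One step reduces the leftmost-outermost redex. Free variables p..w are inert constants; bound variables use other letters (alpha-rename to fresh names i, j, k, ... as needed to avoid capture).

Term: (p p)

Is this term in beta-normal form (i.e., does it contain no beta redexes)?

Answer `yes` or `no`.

Answer: yes

Derivation:
Term: (p p)
No beta redexes found.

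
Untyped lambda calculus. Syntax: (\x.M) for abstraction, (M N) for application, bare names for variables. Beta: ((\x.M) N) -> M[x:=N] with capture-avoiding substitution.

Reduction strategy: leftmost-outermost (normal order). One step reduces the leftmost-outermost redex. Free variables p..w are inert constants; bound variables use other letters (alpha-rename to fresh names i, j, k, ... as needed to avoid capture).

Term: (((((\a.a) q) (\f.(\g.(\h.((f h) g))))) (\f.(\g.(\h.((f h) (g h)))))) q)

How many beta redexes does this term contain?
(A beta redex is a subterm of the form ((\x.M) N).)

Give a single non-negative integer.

Term: (((((\a.a) q) (\f.(\g.(\h.((f h) g))))) (\f.(\g.(\h.((f h) (g h)))))) q)
  Redex: ((\a.a) q)
Total redexes: 1

Answer: 1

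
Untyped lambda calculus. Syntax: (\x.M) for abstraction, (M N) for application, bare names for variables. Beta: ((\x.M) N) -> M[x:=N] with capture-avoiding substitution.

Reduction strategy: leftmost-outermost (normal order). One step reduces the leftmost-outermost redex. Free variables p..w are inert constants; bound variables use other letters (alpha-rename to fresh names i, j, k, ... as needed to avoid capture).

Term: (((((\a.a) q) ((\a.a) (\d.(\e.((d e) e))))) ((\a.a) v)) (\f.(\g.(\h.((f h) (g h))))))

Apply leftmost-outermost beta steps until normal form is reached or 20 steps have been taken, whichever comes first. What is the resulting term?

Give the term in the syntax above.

Step 0: (((((\a.a) q) ((\a.a) (\d.(\e.((d e) e))))) ((\a.a) v)) (\f.(\g.(\h.((f h) (g h))))))
Step 1: (((q ((\a.a) (\d.(\e.((d e) e))))) ((\a.a) v)) (\f.(\g.(\h.((f h) (g h))))))
Step 2: (((q (\d.(\e.((d e) e)))) ((\a.a) v)) (\f.(\g.(\h.((f h) (g h))))))
Step 3: (((q (\d.(\e.((d e) e)))) v) (\f.(\g.(\h.((f h) (g h))))))

Answer: (((q (\d.(\e.((d e) e)))) v) (\f.(\g.(\h.((f h) (g h))))))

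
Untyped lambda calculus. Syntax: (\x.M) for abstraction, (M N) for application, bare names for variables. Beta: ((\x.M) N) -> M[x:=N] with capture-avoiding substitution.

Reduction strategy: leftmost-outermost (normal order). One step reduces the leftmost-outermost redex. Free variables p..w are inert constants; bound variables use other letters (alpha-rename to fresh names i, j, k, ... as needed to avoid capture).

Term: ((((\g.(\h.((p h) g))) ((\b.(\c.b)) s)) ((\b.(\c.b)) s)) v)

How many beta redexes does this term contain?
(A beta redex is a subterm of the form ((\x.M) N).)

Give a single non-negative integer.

Answer: 3

Derivation:
Term: ((((\g.(\h.((p h) g))) ((\b.(\c.b)) s)) ((\b.(\c.b)) s)) v)
  Redex: ((\g.(\h.((p h) g))) ((\b.(\c.b)) s))
  Redex: ((\b.(\c.b)) s)
  Redex: ((\b.(\c.b)) s)
Total redexes: 3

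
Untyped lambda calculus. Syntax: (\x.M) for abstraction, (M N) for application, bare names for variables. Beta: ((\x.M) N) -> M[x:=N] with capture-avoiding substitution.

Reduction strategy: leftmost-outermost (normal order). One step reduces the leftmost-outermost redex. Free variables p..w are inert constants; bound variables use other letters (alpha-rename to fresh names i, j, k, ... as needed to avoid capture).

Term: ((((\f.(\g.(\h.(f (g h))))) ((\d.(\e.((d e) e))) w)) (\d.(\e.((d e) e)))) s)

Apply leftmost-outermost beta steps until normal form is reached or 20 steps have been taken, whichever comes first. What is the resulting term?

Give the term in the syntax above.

Step 0: ((((\f.(\g.(\h.(f (g h))))) ((\d.(\e.((d e) e))) w)) (\d.(\e.((d e) e)))) s)
Step 1: (((\g.(\h.(((\d.(\e.((d e) e))) w) (g h)))) (\d.(\e.((d e) e)))) s)
Step 2: ((\h.(((\d.(\e.((d e) e))) w) ((\d.(\e.((d e) e))) h))) s)
Step 3: (((\d.(\e.((d e) e))) w) ((\d.(\e.((d e) e))) s))
Step 4: ((\e.((w e) e)) ((\d.(\e.((d e) e))) s))
Step 5: ((w ((\d.(\e.((d e) e))) s)) ((\d.(\e.((d e) e))) s))
Step 6: ((w (\e.((s e) e))) ((\d.(\e.((d e) e))) s))
Step 7: ((w (\e.((s e) e))) (\e.((s e) e)))

Answer: ((w (\e.((s e) e))) (\e.((s e) e)))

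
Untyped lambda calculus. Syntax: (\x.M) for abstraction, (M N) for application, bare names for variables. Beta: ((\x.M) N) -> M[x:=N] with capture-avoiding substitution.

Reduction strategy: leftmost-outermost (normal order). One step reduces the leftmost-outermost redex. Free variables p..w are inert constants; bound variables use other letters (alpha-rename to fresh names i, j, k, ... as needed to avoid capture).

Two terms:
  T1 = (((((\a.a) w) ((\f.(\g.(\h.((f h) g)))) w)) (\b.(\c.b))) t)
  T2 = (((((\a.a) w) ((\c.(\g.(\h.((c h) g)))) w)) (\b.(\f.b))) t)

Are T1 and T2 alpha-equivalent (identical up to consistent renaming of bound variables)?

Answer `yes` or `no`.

Term 1: (((((\a.a) w) ((\f.(\g.(\h.((f h) g)))) w)) (\b.(\c.b))) t)
Term 2: (((((\a.a) w) ((\c.(\g.(\h.((c h) g)))) w)) (\b.(\f.b))) t)
Alpha-equivalence: compare structure up to binder renaming.
Result: True

Answer: yes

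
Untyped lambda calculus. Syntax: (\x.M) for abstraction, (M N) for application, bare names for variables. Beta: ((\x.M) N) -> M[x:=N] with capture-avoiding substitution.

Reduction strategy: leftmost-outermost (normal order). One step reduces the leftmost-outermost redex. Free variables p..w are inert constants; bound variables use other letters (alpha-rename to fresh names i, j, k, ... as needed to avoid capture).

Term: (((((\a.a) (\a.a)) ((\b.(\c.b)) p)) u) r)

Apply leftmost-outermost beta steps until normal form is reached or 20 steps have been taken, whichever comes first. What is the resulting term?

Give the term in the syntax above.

Step 0: (((((\a.a) (\a.a)) ((\b.(\c.b)) p)) u) r)
Step 1: ((((\a.a) ((\b.(\c.b)) p)) u) r)
Step 2: ((((\b.(\c.b)) p) u) r)
Step 3: (((\c.p) u) r)
Step 4: (p r)

Answer: (p r)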